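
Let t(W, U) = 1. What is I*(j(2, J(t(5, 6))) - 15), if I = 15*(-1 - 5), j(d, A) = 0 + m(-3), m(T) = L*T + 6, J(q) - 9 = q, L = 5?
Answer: 2160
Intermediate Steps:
J(q) = 9 + q
m(T) = 6 + 5*T (m(T) = 5*T + 6 = 6 + 5*T)
j(d, A) = -9 (j(d, A) = 0 + (6 + 5*(-3)) = 0 + (6 - 15) = 0 - 9 = -9)
I = -90 (I = 15*(-6) = -90)
I*(j(2, J(t(5, 6))) - 15) = -90*(-9 - 15) = -90*(-24) = 2160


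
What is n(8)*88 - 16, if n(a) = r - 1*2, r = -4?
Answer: -544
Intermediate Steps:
n(a) = -6 (n(a) = -4 - 1*2 = -4 - 2 = -6)
n(8)*88 - 16 = -6*88 - 16 = -528 - 16 = -544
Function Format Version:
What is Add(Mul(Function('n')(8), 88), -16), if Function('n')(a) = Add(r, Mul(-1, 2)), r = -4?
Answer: -544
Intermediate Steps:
Function('n')(a) = -6 (Function('n')(a) = Add(-4, Mul(-1, 2)) = Add(-4, -2) = -6)
Add(Mul(Function('n')(8), 88), -16) = Add(Mul(-6, 88), -16) = Add(-528, -16) = -544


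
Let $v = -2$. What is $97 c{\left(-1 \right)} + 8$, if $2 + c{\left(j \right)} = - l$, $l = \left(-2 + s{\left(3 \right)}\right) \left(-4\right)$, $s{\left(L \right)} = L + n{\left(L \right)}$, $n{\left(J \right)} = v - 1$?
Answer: $-962$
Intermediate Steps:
$n{\left(J \right)} = -3$ ($n{\left(J \right)} = -2 - 1 = -3$)
$s{\left(L \right)} = -3 + L$ ($s{\left(L \right)} = L - 3 = -3 + L$)
$l = 8$ ($l = \left(-2 + \left(-3 + 3\right)\right) \left(-4\right) = \left(-2 + 0\right) \left(-4\right) = \left(-2\right) \left(-4\right) = 8$)
$c{\left(j \right)} = -10$ ($c{\left(j \right)} = -2 - 8 = -10$)
$97 c{\left(-1 \right)} + 8 = 97 \left(-10\right) + 8 = -970 + 8 = -962$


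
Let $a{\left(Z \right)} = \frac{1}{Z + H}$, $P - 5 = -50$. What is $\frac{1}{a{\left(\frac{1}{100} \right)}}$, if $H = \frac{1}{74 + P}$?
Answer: $\frac{129}{2900} \approx 0.044483$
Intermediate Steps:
$P = -45$ ($P = 5 - 50 = -45$)
$H = \frac{1}{29}$ ($H = \frac{1}{74 - 45} = \frac{1}{29} \approx 0.034483$)
$a{\left(Z \right)} = \frac{1}{\frac{1}{29} + Z}$ ($a{\left(Z \right)} = \frac{1}{Z + \frac{1}{29}} = \frac{1}{\frac{1}{29} + Z}$)
$\frac{1}{a{\left(\frac{1}{100} \right)}} = \frac{1}{29 \frac{1}{1 + \frac{29}{100}}} = \frac{1}{29 \frac{1}{\frac{129}{100}}} = \frac{1}{29 \cdot \frac{100}{129}} = \frac{1}{\frac{2900}{129}} = \frac{129}{2900}$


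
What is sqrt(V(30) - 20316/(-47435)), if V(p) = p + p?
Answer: 4*sqrt(8498027685)/47435 ≈ 7.7736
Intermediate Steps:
V(p) = 2*p
sqrt(V(30) - 20316/(-47435)) = sqrt(2*30 - 20316/(-47435)) = sqrt(60 - 20316*(-1/47435)) = sqrt(60 + 20316/47435) = sqrt(2866416/47435) = 4*sqrt(8498027685)/47435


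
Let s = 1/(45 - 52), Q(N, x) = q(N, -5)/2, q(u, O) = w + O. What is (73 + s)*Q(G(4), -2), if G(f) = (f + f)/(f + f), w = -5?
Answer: -2550/7 ≈ -364.29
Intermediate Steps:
q(u, O) = -5 + O
G(f) = 1 (G(f) = (2*f)/((2*f)) = (2*f)*(1/(2*f)) = 1)
Q(N, x) = -5 (Q(N, x) = (-5 - 5)/2 = -10*½ = -5)
s = -⅐ (s = 1/(-7) = -⅐ ≈ -0.14286)
(73 + s)*Q(G(4), -2) = (73 - ⅐)*(-5) = (510/7)*(-5) = -2550/7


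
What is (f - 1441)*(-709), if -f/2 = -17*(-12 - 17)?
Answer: 1720743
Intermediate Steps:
f = -986 (f = -(-34)*(-12 - 17) = -(-34)*(-29) = -2*493 = -986)
(f - 1441)*(-709) = (-986 - 1441)*(-709) = -2427*(-709) = 1720743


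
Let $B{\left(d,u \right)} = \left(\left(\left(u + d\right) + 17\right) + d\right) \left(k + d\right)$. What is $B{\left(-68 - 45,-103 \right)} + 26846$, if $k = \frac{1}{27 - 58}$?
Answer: $\frac{1925474}{31} \approx 62112.0$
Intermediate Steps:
$k = - \frac{1}{31}$ ($k = \frac{1}{-31} = - \frac{1}{31} \approx -0.032258$)
$B{\left(d,u \right)} = \left(- \frac{1}{31} + d\right) \left(17 + u + 2 d\right)$ ($B{\left(d,u \right)} = \left(\left(\left(u + d\right) + 17\right) + d\right) \left(- \frac{1}{31} + d\right) = \left(\left(\left(d + u\right) + 17\right) + d\right) \left(- \frac{1}{31} + d\right) = \left(\left(17 + d + u\right) + d\right) \left(- \frac{1}{31} + d\right) = \left(17 + u + 2 d\right) \left(- \frac{1}{31} + d\right) = \left(- \frac{1}{31} + d\right) \left(17 + u + 2 d\right)$)
$B{\left(-68 - 45,-103 \right)} + 26846 = \left(- \frac{17}{31} + 2 \left(-68 - 45\right)^{2} - - \frac{103}{31} + \frac{525 \left(-68 - 45\right)}{31} + \left(-68 - 45\right) \left(-103\right)\right) + 26846 = \left(- \frac{17}{31} + 2 \left(-68 - 45\right)^{2} + \frac{103}{31} + \frac{525 \left(-68 - 45\right)}{31} + \left(-68 - 45\right) \left(-103\right)\right) + 26846 = \left(- \frac{17}{31} + 2 \left(-113\right)^{2} + \frac{103}{31} + \frac{525}{31} \left(-113\right) - -11639\right) + 26846 = \left(- \frac{17}{31} + 2 \cdot 12769 + \frac{103}{31} - \frac{59325}{31} + 11639\right) + 26846 = \left(- \frac{17}{31} + 25538 + \frac{103}{31} - \frac{59325}{31} + 11639\right) + 26846 = \frac{1093248}{31} + 26846 = \frac{1925474}{31}$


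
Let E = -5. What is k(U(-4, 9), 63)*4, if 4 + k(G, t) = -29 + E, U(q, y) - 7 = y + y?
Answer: -152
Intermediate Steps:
U(q, y) = 7 + 2*y (U(q, y) = 7 + (y + y) = 7 + 2*y)
k(G, t) = -38 (k(G, t) = -4 + (-29 - 5) = -4 - 34 = -38)
k(U(-4, 9), 63)*4 = -38*4 = -152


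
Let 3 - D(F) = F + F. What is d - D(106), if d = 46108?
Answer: 46317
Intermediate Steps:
D(F) = 3 - 2*F (D(F) = 3 - (F + F) = 3 - 2*F)
d - D(106) = 46108 - (3 - 2*106) = 46108 - (3 - 212) = 46108 - 1*(-209) = 46108 + 209 = 46317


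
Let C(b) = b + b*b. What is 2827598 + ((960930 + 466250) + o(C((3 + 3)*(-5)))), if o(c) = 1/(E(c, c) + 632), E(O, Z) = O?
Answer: 6390676557/1502 ≈ 4.2548e+6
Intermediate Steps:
C(b) = b + b²
o(c) = 1/(632 + c) (o(c) = 1/(c + 632) = 1/(632 + c))
2827598 + ((960930 + 466250) + o(C((3 + 3)*(-5)))) = 2827598 + ((960930 + 466250) + 1/(632 + ((3 + 3)*(-5))*(1 + (3 + 3)*(-5)))) = 2827598 + (1427180 + 1/(632 + (6*(-5))*(1 + 6*(-5)))) = 2827598 + (1427180 + 1/(632 - 30*(1 - 30))) = 2827598 + (1427180 + 1/(632 - 30*(-29))) = 2827598 + (1427180 + 1/(632 + 870)) = 2827598 + (1427180 + 1/1502) = 2827598 + 2143624361/1502 = 6390676557/1502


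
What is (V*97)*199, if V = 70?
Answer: 1351210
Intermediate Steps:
(V*97)*199 = (70*97)*199 = 6790*199 = 1351210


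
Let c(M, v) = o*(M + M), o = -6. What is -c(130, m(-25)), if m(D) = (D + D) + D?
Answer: 1560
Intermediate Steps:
m(D) = 3*D (m(D) = 2*D + D = 3*D)
c(M, v) = -12*M (c(M, v) = -6*(M + M) = -12*M)
-c(130, m(-25)) = -(-12)*130 = -1*(-1560) = 1560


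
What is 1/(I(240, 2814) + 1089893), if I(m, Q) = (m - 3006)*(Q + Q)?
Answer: -1/14477155 ≈ -6.9074e-8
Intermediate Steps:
I(m, Q) = 2*Q*(-3006 + m) (I(m, Q) = (-3006 + m)*(2*Q) = 2*Q*(-3006 + m))
1/(I(240, 2814) + 1089893) = 1/(2*2814*(-3006 + 240) + 1089893) = 1/(2*2814*(-2766) + 1089893) = 1/(-15567048 + 1089893) = 1/(-14477155) = -1/14477155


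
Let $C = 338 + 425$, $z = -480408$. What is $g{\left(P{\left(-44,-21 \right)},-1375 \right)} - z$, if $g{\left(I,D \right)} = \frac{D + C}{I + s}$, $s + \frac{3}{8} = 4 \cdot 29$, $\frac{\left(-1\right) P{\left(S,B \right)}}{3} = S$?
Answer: $\frac{951683352}{1981} \approx 4.8041 \cdot 10^{5}$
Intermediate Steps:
$P{\left(S,B \right)} = - 3 S$
$s = \frac{925}{8}$ ($s = - \frac{3}{8} + 4 \cdot 29 = - \frac{3}{8} + 116 = \frac{925}{8} \approx 115.63$)
$C = 763$
$g{\left(I,D \right)} = \frac{763 + D}{\frac{925}{8} + I}$ ($g{\left(I,D \right)} = \frac{D + 763}{I + \frac{925}{8}} = \frac{763 + D}{\frac{925}{8} + I}$)
$g{\left(P{\left(-44,-21 \right)},-1375 \right)} - z = \frac{8 \left(763 - 1375\right)}{925 + 8 \left(\left(-3\right) \left(-44\right)\right)} - -480408 = 8 \frac{1}{925 + 8 \cdot 132} \left(-612\right) + 480408 = 8 \frac{1}{925 + 1056} \left(-612\right) + 480408 = 8 \cdot \frac{1}{1981} \left(-612\right) + 480408 = - \frac{4896}{1981} + 480408 = \frac{951683352}{1981}$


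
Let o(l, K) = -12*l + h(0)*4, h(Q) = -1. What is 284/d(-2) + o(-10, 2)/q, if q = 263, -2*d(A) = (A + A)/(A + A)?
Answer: -149268/263 ≈ -567.56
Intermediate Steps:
d(A) = -1/2 (d(A) = -(A + A)/(2*(A + A)) = -2*A/(2*(2*A)) = -2*A*1/(2*A)/2 = -1/2*1 = -1/2)
o(l, K) = -4 - 12*l (o(l, K) = -12*l - 1*4 = -12*l - 4 = -4 - 12*l)
284/d(-2) + o(-10, 2)/q = 284/(-1/2) + (-4 - 12*(-10))/263 = 284*(-2) + (-4 + 120)*(1/263) = -568 + 116*(1/263) = -568 + 116/263 = -149268/263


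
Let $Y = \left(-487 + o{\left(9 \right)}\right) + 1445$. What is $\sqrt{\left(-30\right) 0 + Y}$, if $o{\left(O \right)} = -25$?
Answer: $\sqrt{933} \approx 30.545$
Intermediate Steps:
$Y = 933$ ($Y = \left(-487 - 25\right) + 1445 = -512 + 1445 = 933$)
$\sqrt{\left(-30\right) 0 + Y} = \sqrt{\left(-30\right) 0 + 933} = \sqrt{0 + 933} = \sqrt{933}$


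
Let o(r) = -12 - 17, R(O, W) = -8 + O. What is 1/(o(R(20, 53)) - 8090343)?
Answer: -1/8090372 ≈ -1.2360e-7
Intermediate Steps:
o(r) = -29
1/(o(R(20, 53)) - 8090343) = 1/(-29 - 8090343) = 1/(-8090372) = -1/8090372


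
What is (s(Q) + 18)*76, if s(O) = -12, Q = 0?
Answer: 456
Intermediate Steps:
(s(Q) + 18)*76 = (-12 + 18)*76 = 6*76 = 456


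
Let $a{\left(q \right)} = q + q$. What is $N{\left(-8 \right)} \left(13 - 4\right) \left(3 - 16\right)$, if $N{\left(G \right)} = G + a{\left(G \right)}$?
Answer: $2808$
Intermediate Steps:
$a{\left(q \right)} = 2 q$
$N{\left(G \right)} = 3 G$ ($N{\left(G \right)} = G + 2 G = 3 G$)
$N{\left(-8 \right)} \left(13 - 4\right) \left(3 - 16\right) = 3 \left(-8\right) \left(13 - 4\right) \left(3 - 16\right) = - 24 \cdot 9 \left(-13\right) = \left(-24\right) \left(-117\right) = 2808$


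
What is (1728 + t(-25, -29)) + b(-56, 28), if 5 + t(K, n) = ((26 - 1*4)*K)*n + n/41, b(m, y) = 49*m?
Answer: 612060/41 ≈ 14928.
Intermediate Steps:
t(K, n) = -5 + n/41 + 22*K*n (t(K, n) = -5 + (((26 - 1*4)*K)*n + n/41) = -5 + (((26 - 4)*K)*n + n*(1/41)) = -5 + ((22*K)*n + n/41) = -5 + (22*K*n + n/41) = -5 + (n/41 + 22*K*n) = -5 + n/41 + 22*K*n)
(1728 + t(-25, -29)) + b(-56, 28) = (1728 + (-5 + (1/41)*(-29) + 22*(-25)*(-29))) + 49*(-56) = (1728 + (-5 - 29/41 + 15950)) - 2744 = (1728 + 653716/41) - 2744 = 724564/41 - 2744 = 612060/41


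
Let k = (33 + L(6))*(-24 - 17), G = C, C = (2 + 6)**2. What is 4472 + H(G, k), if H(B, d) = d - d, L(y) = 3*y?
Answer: 4472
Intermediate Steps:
C = 64 (C = 8**2 = 64)
G = 64
k = -2091 (k = (33 + 3*6)*(-24 - 17) = (33 + 18)*(-41) = 51*(-41) = -2091)
H(B, d) = 0
4472 + H(G, k) = 4472 + 0 = 4472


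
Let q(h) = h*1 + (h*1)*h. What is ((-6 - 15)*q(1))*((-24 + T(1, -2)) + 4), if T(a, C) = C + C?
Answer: 1008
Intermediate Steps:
T(a, C) = 2*C
q(h) = h + h² (q(h) = h + h*h = h + h²)
((-6 - 15)*q(1))*((-24 + T(1, -2)) + 4) = ((-6 - 15)*(1*(1 + 1)))*((-24 + 2*(-2)) + 4) = (-21*2)*((-24 - 4) + 4) = (-21*2)*(-28 + 4) = -42*(-24) = 1008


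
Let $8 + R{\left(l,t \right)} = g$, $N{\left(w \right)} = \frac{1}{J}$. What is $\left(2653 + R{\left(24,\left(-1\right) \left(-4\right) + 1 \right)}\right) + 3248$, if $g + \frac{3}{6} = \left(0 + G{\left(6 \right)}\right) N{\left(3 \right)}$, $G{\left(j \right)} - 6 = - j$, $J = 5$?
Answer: $\frac{11785}{2} \approx 5892.5$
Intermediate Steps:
$G{\left(j \right)} = 6 - j$
$N{\left(w \right)} = \frac{1}{5}$
$g = - \frac{1}{2}$ ($g = - \frac{1}{2} + \left(0 + \left(6 - 6\right)\right) \frac{1}{5} = - \frac{1}{2} + \left(0 + 0\right) \frac{1}{5} = - \frac{1}{2} + 0 \cdot \frac{1}{5} = - \frac{1}{2} + 0 = - \frac{1}{2} \approx -0.5$)
$R{\left(l,t \right)} = - \frac{17}{2}$ ($R{\left(l,t \right)} = -8 - \frac{1}{2} = - \frac{17}{2}$)
$\left(2653 + R{\left(24,\left(-1\right) \left(-4\right) + 1 \right)}\right) + 3248 = \left(2653 - \frac{17}{2}\right) + 3248 = \frac{5289}{2} + 3248 = \frac{11785}{2}$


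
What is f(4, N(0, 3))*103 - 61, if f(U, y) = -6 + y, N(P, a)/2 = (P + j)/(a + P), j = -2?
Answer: -2449/3 ≈ -816.33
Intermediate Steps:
N(P, a) = 2*(-2 + P)/(P + a) (N(P, a) = 2*((P - 2)/(a + P)) = 2*((-2 + P)/(P + a)) = 2*(-2 + P)/(P + a))
f(4, N(0, 3))*103 - 61 = (-6 + 2*(-2 + 0)/(0 + 3))*103 - 61 = (-6 + 2*(-2)/3)*103 - 61 = (-6 + 2*(⅓)*(-2))*103 - 61 = (-6 - 4/3)*103 - 61 = -22/3*103 - 61 = -2266/3 - 61 = -2449/3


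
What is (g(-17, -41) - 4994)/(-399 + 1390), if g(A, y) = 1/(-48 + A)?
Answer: -324611/64415 ≈ -5.0394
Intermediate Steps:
(g(-17, -41) - 4994)/(-399 + 1390) = (1/(-48 - 17) - 4994)/(-399 + 1390) = (1/(-65) - 4994)/991 = (-1/65 - 4994)*(1/991) = -324611/65*1/991 = -324611/64415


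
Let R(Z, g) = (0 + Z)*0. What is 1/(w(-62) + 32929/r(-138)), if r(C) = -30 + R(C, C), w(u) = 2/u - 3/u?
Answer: -465/510392 ≈ -0.00091106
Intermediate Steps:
R(Z, g) = 0 (R(Z, g) = Z*0 = 0)
w(u) = -1/u
r(C) = -30 (r(C) = -30 + 0 = -30)
1/(w(-62) + 32929/r(-138)) = 1/(-1/(-62) + 32929/(-30)) = 1/(-1*(-1/62) + 32929*(-1/30)) = 1/(1/62 - 32929/30) = 1/(-510392/465) = -465/510392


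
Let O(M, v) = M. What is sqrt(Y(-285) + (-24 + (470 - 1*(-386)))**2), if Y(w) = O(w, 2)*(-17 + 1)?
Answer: 4*sqrt(43549) ≈ 834.74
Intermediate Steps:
Y(w) = -16*w (Y(w) = w*(-17 + 1) = w*(-16) = -16*w)
sqrt(Y(-285) + (-24 + (470 - 1*(-386)))**2) = sqrt(-16*(-285) + (-24 + (470 - 1*(-386)))**2) = sqrt(4560 + (-24 + (470 + 386))**2) = sqrt(4560 + (-24 + 856)**2) = sqrt(4560 + 832**2) = sqrt(4560 + 692224) = sqrt(696784) = 4*sqrt(43549)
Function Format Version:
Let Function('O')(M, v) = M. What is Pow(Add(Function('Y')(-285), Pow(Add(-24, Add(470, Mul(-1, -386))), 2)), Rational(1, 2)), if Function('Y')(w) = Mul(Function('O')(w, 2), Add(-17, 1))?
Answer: Mul(4, Pow(43549, Rational(1, 2))) ≈ 834.74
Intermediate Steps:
Function('Y')(w) = Mul(-16, w) (Function('Y')(w) = Mul(w, Add(-17, 1)) = Mul(w, -16) = Mul(-16, w))
Pow(Add(Function('Y')(-285), Pow(Add(-24, Add(470, Mul(-1, -386))), 2)), Rational(1, 2)) = Pow(Add(Mul(-16, -285), Pow(Add(-24, Add(470, Mul(-1, -386))), 2)), Rational(1, 2)) = Pow(Add(4560, Pow(Add(-24, Add(470, 386)), 2)), Rational(1, 2)) = Pow(Add(4560, Pow(Add(-24, 856), 2)), Rational(1, 2)) = Pow(Add(4560, Pow(832, 2)), Rational(1, 2)) = Pow(Add(4560, 692224), Rational(1, 2)) = Pow(696784, Rational(1, 2)) = Mul(4, Pow(43549, Rational(1, 2)))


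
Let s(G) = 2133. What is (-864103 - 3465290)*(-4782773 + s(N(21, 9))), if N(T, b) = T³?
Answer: 20697269351520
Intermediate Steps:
(-864103 - 3465290)*(-4782773 + s(N(21, 9))) = (-864103 - 3465290)*(-4782773 + 2133) = -4329393*(-4780640) = 20697269351520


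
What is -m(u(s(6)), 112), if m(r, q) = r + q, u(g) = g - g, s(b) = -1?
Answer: -112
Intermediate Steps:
u(g) = 0
m(r, q) = q + r
-m(u(s(6)), 112) = -(112 + 0) = -1*112 = -112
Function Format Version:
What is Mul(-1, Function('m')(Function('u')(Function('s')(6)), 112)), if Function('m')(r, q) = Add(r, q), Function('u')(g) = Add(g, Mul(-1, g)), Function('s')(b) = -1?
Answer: -112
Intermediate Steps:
Function('u')(g) = 0
Function('m')(r, q) = Add(q, r)
Mul(-1, Function('m')(Function('u')(Function('s')(6)), 112)) = Mul(-1, Add(112, 0)) = Mul(-1, 112) = -112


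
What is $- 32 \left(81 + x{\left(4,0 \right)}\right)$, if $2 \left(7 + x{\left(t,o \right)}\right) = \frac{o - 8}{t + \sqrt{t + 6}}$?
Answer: $- \frac{6848}{3} - \frac{64 \sqrt{10}}{3} \approx -2350.1$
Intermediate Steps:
$x{\left(t,o \right)} = -7 + \frac{-8 + o}{2 \left(t + \sqrt{6 + t}\right)}$ ($x{\left(t,o \right)} = -7 + \frac{\left(o - 8\right) \frac{1}{t + \sqrt{t + 6}}}{2} = -7 + \frac{\left(-8 + o\right) \frac{1}{t + \sqrt{6 + t}}}{2} = -7 + \frac{\frac{1}{t + \sqrt{6 + t}} \left(-8 + o\right)}{2} = -7 + \frac{-8 + o}{2 \left(t + \sqrt{6 + t}\right)}$)
$- 32 \left(81 + x{\left(4,0 \right)}\right) = - 32 \left(81 + \frac{-4 + \frac{1}{2} \cdot 0 - 28 - 7 \sqrt{6 + 4}}{4 + \sqrt{6 + 4}}\right) = - 32 \left(81 + \frac{-4 + 0 - 28 - 7 \sqrt{10}}{4 + \sqrt{10}}\right) = - 32 \left(81 + \frac{-32 - 7 \sqrt{10}}{4 + \sqrt{10}}\right) = -2592 - \frac{32 \left(-32 - 7 \sqrt{10}\right)}{4 + \sqrt{10}}$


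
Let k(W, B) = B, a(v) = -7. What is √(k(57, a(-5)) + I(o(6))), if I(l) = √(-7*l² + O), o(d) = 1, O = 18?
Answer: √(-7 + √11) ≈ 1.9192*I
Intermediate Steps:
I(l) = √(18 - 7*l²) (I(l) = √(-7*l² + 18) = √(18 - 7*l²))
√(k(57, a(-5)) + I(o(6))) = √(-7 + √(18 - 7*1²)) = √(-7 + √(18 - 7*1)) = √(-7 + √(18 - 7)) = √(-7 + √11)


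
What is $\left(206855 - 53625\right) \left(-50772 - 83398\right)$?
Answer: $-20558869100$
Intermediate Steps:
$\left(206855 - 53625\right) \left(-50772 - 83398\right) = 153230 \left(-134170\right) = -20558869100$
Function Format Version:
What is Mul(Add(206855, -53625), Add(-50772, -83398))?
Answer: -20558869100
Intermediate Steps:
Mul(Add(206855, -53625), Add(-50772, -83398)) = Mul(153230, -134170) = -20558869100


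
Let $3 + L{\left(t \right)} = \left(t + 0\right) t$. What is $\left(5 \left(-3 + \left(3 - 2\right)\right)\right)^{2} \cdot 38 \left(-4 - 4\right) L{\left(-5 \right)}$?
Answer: $-668800$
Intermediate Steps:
$L{\left(t \right)} = -3 + t^{2}$ ($L{\left(t \right)} = -3 + \left(t + 0\right) t = -3 + t t = -3 + t^{2}$)
$\left(5 \left(-3 + \left(3 - 2\right)\right)\right)^{2} \cdot 38 \left(-4 - 4\right) L{\left(-5 \right)} = \left(5 \left(-3 + \left(3 - 2\right)\right)\right)^{2} \cdot 38 \left(-4 - 4\right) \left(-3 + \left(-5\right)^{2}\right) = \left(5 \left(-3 + \left(3 - 2\right)\right)\right)^{2} \cdot 38 \left(- 8 \left(-3 + 25\right)\right) = \left(5 \left(-3 + 1\right)\right)^{2} \cdot 38 \left(\left(-8\right) 22\right) = \left(5 \left(-2\right)\right)^{2} \cdot 38 \left(-176\right) = \left(-10\right)^{2} \cdot 38 \left(-176\right) = 100 \cdot 38 \left(-176\right) = 3800 \left(-176\right) = -668800$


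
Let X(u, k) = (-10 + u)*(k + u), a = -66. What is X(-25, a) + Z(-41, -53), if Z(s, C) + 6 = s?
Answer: 3138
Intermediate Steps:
Z(s, C) = -6 + s
X(-25, a) + Z(-41, -53) = ((-25)**2 - 10*(-66) - 10*(-25) - 66*(-25)) + (-6 - 41) = (625 + 660 + 250 + 1650) - 47 = 3185 - 47 = 3138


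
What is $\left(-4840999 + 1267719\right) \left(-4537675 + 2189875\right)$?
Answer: $8389346784000$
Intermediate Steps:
$\left(-4840999 + 1267719\right) \left(-4537675 + 2189875\right) = \left(-3573280\right) \left(-2347800\right) = 8389346784000$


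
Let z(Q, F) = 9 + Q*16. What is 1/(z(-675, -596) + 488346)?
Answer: 1/477555 ≈ 2.0940e-6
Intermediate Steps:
z(Q, F) = 9 + 16*Q
1/(z(-675, -596) + 488346) = 1/((9 + 16*(-675)) + 488346) = 1/((9 - 10800) + 488346) = 1/(-10791 + 488346) = 1/477555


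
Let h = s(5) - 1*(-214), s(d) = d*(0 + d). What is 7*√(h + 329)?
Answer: 14*√142 ≈ 166.83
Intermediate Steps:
s(d) = d² (s(d) = d*d = d²)
h = 239 (h = 5² - 1*(-214) = 25 + 214 = 239)
7*√(h + 329) = 7*√(239 + 329) = 7*√568 = 7*(2*√142) = 14*√142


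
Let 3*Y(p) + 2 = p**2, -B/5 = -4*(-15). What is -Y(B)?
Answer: -89998/3 ≈ -29999.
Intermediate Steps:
B = -300 (B = -(-20)*(-15) = -5*60 = -300)
Y(p) = -2/3 + p**2/3
-Y(B) = -(-2/3 + (1/3)*(-300)**2) = -(-2/3 + (1/3)*90000) = -(-2/3 + 30000) = -1*89998/3 = -89998/3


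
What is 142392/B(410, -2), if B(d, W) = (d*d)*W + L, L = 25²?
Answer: -142392/335575 ≈ -0.42432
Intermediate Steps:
L = 625
B(d, W) = 625 + W*d² (B(d, W) = (d*d)*W + 625 = d²*W + 625 = W*d² + 625 = 625 + W*d²)
142392/B(410, -2) = 142392/(625 - 2*410²) = 142392/(625 - 2*168100) = 142392/(625 - 336200) = 142392/(-335575) = 142392*(-1/335575) = -142392/335575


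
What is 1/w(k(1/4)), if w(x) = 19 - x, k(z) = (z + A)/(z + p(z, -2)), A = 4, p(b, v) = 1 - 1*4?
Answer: 11/226 ≈ 0.048673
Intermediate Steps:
p(b, v) = -3 (p(b, v) = 1 - 4 = -3)
k(z) = (4 + z)/(-3 + z) (k(z) = (z + 4)/(z - 3) = (4 + z)/(-3 + z))
1/w(k(1/4)) = 1/(19 - (4 + 1/4)/(-3 + 1/4)) = 1/(19 - (4 + ¼)/(-3 + ¼)) = 1/(19 - 17/((-11/4)*4)) = 1/(19 - (-4)*17/(11*4)) = 1/(19 - 1*(-17/11)) = 1/(19 + 17/11) = 1/(226/11) = 11/226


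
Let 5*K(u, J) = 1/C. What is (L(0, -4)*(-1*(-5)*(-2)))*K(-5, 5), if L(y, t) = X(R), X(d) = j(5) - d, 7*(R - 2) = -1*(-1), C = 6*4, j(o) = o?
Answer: -5/21 ≈ -0.23810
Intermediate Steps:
C = 24
R = 15/7 (R = 2 + (-1*(-1))/7 = 2 + (⅐)*1 = 2 + ⅐ = 15/7 ≈ 2.1429)
K(u, J) = 1/120 (K(u, J) = (⅕)/24 = (⅕)*(1/24) = 1/120)
X(d) = 5 - d
L(y, t) = 20/7 (L(y, t) = 5 - 1*15/7 = 5 - 15/7 = 20/7)
(L(0, -4)*(-1*(-5)*(-2)))*K(-5, 5) = (20*(-1*(-5)*(-2))/7)*(1/120) = (20*(5*(-2))/7)*(1/120) = ((20/7)*(-10))*(1/120) = -200/7*1/120 = -5/21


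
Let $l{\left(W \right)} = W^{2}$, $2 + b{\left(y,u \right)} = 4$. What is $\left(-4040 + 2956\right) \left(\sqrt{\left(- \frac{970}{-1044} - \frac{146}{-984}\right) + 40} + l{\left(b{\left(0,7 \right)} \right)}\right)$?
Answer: $-4336 - \frac{542 \sqrt{2090596109}}{3567} \approx -11284.0$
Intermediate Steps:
$b{\left(y,u \right)} = 2$ ($b{\left(y,u \right)} = -2 + 4 = 2$)
$\left(-4040 + 2956\right) \left(\sqrt{\left(- \frac{970}{-1044} - \frac{146}{-984}\right) + 40} + l{\left(b{\left(0,7 \right)} \right)}\right) = \left(-4040 + 2956\right) \left(\sqrt{\left(- \frac{970}{-1044} - \frac{146}{-984}\right) + 40} + 2^{2}\right) = - 1084 \left(\sqrt{\left(\left(-970\right) \left(- \frac{1}{1044}\right) - - \frac{73}{492}\right) + 40} + 4\right) = - 1084 \left(\sqrt{\left(\frac{485}{522} + \frac{73}{492}\right) + 40} + 4\right) = - 1084 \left(\sqrt{\frac{46121}{42804} + 40} + 4\right) = - 1084 \left(\sqrt{\frac{1758281}{42804}} + 4\right) = - 1084 \left(\frac{\sqrt{2090596109}}{7134} + 4\right) = - 1084 \left(4 + \frac{\sqrt{2090596109}}{7134}\right) = -4336 - \frac{542 \sqrt{2090596109}}{3567}$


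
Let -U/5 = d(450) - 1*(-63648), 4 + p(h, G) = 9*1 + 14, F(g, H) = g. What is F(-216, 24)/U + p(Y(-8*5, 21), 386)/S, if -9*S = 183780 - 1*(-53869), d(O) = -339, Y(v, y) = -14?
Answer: -932337/25075534235 ≈ -3.7181e-5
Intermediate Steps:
p(h, G) = 19 (p(h, G) = -4 + (9*1 + 14) = -4 + (9 + 14) = -4 + 23 = 19)
U = -316545 (U = -5*(-339 - 1*(-63648)) = -5*(-339 + 63648) = -5*63309 = -316545)
S = -237649/9 (S = -(183780 - 1*(-53869))/9 = -(183780 + 53869)/9 = -⅑*237649 = -237649/9 ≈ -26405.)
F(-216, 24)/U + p(Y(-8*5, 21), 386)/S = -216/(-316545) + 19/(-237649/9) = -216*(-1/316545) + 19*(-9/237649) = 72/105515 - 171/237649 = -932337/25075534235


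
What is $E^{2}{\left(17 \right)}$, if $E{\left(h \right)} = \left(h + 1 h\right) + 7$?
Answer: $1681$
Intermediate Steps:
$E{\left(h \right)} = 7 + 2 h$ ($E{\left(h \right)} = \left(h + h\right) + 7 = 2 h + 7 = 7 + 2 h$)
$E^{2}{\left(17 \right)} = \left(7 + 2 \cdot 17\right)^{2} = \left(7 + 34\right)^{2} = 41^{2} = 1681$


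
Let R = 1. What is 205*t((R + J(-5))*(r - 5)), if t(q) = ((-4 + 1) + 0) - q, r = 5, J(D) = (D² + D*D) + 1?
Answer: -615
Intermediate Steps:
J(D) = 1 + 2*D² (J(D) = (D² + D²) + 1 = 2*D² + 1 = 1 + 2*D²)
t(q) = -3 - q (t(q) = (-3 + 0) - q = -3 - q)
205*t((R + J(-5))*(r - 5)) = 205*(-3 - (1 + (1 + 2*(-5)²))*(5 - 5)) = 205*(-3 - (1 + (1 + 2*25))*0) = 205*(-3 - (1 + (1 + 50))*0) = 205*(-3 - (1 + 51)*0) = 205*(-3 - 52*0) = 205*(-3 - 1*0) = 205*(-3 + 0) = 205*(-3) = -615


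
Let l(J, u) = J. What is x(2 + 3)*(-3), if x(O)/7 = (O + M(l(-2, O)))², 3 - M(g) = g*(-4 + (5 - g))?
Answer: -4116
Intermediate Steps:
M(g) = 3 - g*(1 - g) (M(g) = 3 - g*(-4 + (5 - g)) = 3 - g*(1 - g))
x(O) = 7*(9 + O)² (x(O) = 7*(O + (3 + (-2)² - 1*(-2)))² = 7*(O + (3 + 4 + 2))² = 7*(O + 9)² = 7*(9 + O)²)
x(2 + 3)*(-3) = (7*(9 + (2 + 3))²)*(-3) = (7*(9 + 5)²)*(-3) = (7*14²)*(-3) = (7*196)*(-3) = 1372*(-3) = -4116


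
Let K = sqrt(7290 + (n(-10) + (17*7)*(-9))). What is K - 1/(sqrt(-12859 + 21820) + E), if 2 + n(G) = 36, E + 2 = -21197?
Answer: 731/15496160 + 13*sqrt(37) + sqrt(8961)/449388640 ≈ 79.076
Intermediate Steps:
E = -21199 (E = -2 - 21197 = -21199)
n(G) = 34 (n(G) = -2 + 36 = 34)
K = 13*sqrt(37) (K = sqrt(7290 + (34 + (17*7)*(-9))) = sqrt(7290 + (34 + 119*(-9))) = sqrt(7290 + (34 - 1071)) = sqrt(7290 - 1037) = sqrt(6253) = 13*sqrt(37) ≈ 79.076)
K - 1/(sqrt(-12859 + 21820) + E) = 13*sqrt(37) - 1/(sqrt(-12859 + 21820) - 21199) = 13*sqrt(37) - 1/(sqrt(8961) - 21199) = 13*sqrt(37) - 1/(-21199 + sqrt(8961)) = -1/(-21199 + sqrt(8961)) + 13*sqrt(37)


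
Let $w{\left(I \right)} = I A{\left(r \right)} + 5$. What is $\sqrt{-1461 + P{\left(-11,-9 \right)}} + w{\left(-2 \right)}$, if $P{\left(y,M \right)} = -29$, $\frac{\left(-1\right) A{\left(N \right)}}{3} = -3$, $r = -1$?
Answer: $-13 + i \sqrt{1490} \approx -13.0 + 38.601 i$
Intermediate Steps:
$A{\left(N \right)} = 9$ ($A{\left(N \right)} = \left(-3\right) \left(-3\right) = 9$)
$w{\left(I \right)} = 5 + 9 I$ ($w{\left(I \right)} = I 9 + 5 = 9 I + 5 = 5 + 9 I$)
$\sqrt{-1461 + P{\left(-11,-9 \right)}} + w{\left(-2 \right)} = \sqrt{-1461 - 29} + \left(5 + 9 \left(-2\right)\right) = \sqrt{-1490} + \left(5 - 18\right) = i \sqrt{1490} - 13 = -13 + i \sqrt{1490}$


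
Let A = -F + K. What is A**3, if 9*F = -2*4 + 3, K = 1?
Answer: 2744/729 ≈ 3.7641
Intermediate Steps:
F = -5/9 (F = (-2*4 + 3)/9 = (-8 + 3)/9 = (1/9)*(-5) = -5/9 ≈ -0.55556)
A = 14/9 (A = -1*(-5/9) + 1 = 5/9 + 1 = 14/9 ≈ 1.5556)
A**3 = (14/9)**3 = 2744/729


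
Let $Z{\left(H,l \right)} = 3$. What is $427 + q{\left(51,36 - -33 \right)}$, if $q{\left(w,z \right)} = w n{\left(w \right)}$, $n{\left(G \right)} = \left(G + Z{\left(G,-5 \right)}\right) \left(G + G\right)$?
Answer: $281335$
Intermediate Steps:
$n{\left(G \right)} = 2 G \left(3 + G\right)$ ($n{\left(G \right)} = \left(G + 3\right) \left(G + G\right) = \left(3 + G\right) 2 G = 2 G \left(3 + G\right)$)
$q{\left(w,z \right)} = 2 w^{2} \left(3 + w\right)$ ($q{\left(w,z \right)} = w 2 w \left(3 + w\right) = 2 w^{2} \left(3 + w\right)$)
$427 + q{\left(51,36 - -33 \right)} = 427 + 2 \cdot 51^{2} \left(3 + 51\right) = 427 + 2 \cdot 2601 \cdot 54 = 427 + 280908 = 281335$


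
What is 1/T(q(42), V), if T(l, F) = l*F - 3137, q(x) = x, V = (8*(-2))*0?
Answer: -1/3137 ≈ -0.00031878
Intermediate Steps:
V = 0 (V = -16*0 = 0)
T(l, F) = -3137 + F*l (T(l, F) = F*l - 3137 = -3137 + F*l)
1/T(q(42), V) = 1/(-3137 + 0*42) = 1/(-3137 + 0) = 1/(-3137) = -1/3137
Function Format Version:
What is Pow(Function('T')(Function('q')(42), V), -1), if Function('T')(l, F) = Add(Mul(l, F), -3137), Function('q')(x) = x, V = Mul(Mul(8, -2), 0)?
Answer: Rational(-1, 3137) ≈ -0.00031878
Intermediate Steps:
V = 0 (V = Mul(-16, 0) = 0)
Function('T')(l, F) = Add(-3137, Mul(F, l)) (Function('T')(l, F) = Add(Mul(F, l), -3137) = Add(-3137, Mul(F, l)))
Pow(Function('T')(Function('q')(42), V), -1) = Pow(Add(-3137, Mul(0, 42)), -1) = Pow(Add(-3137, 0), -1) = Pow(-3137, -1) = Rational(-1, 3137)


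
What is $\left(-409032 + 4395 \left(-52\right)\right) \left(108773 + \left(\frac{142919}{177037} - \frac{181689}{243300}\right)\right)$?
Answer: $- \frac{35561285255321339631}{512775025} \approx -6.9351 \cdot 10^{10}$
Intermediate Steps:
$\left(-409032 + 4395 \left(-52\right)\right) \left(108773 + \left(\frac{142919}{177037} - \frac{181689}{243300}\right)\right) = \left(-409032 - 228540\right) \left(108773 + \left(142919 \cdot \frac{1}{177037} - \frac{60563}{81100}\right)\right) = - 637572 \left(108773 + \left(\frac{20417}{25291} - \frac{60563}{81100}\right)\right) = - 637572 \left(108773 + \frac{124119867}{2051100100}\right) = \left(-637572\right) \frac{223104435297167}{2051100100} = - \frac{35561285255321339631}{512775025}$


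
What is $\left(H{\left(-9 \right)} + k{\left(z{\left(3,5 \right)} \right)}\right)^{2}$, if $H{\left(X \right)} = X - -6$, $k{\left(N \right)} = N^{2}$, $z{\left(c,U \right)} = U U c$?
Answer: $31606884$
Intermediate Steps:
$z{\left(c,U \right)} = c U^{2}$ ($z{\left(c,U \right)} = U^{2} c = c U^{2}$)
$H{\left(X \right)} = 6 + X$ ($H{\left(X \right)} = X + 6 = 6 + X$)
$\left(H{\left(-9 \right)} + k{\left(z{\left(3,5 \right)} \right)}\right)^{2} = \left(\left(6 - 9\right) + \left(3 \cdot 5^{2}\right)^{2}\right)^{2} = \left(-3 + \left(3 \cdot 25\right)^{2}\right)^{2} = \left(-3 + 75^{2}\right)^{2} = \left(-3 + 5625\right)^{2} = 5622^{2} = 31606884$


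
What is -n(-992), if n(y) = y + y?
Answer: 1984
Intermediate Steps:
n(y) = 2*y
-n(-992) = -2*(-992) = -1*(-1984) = 1984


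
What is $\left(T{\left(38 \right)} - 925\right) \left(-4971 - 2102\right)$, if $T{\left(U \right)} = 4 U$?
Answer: $5467429$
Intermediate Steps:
$\left(T{\left(38 \right)} - 925\right) \left(-4971 - 2102\right) = \left(4 \cdot 38 - 925\right) \left(-4971 - 2102\right) = \left(152 - 925\right) \left(-7073\right) = \left(-773\right) \left(-7073\right) = 5467429$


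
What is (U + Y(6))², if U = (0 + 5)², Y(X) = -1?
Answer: 576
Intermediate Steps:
U = 25 (U = 5² = 25)
(U + Y(6))² = (25 - 1)² = 24² = 576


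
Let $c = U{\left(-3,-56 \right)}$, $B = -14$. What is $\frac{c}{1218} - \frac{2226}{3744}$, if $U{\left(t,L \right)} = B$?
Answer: $- \frac{10967}{18096} \approx -0.60605$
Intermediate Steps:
$U{\left(t,L \right)} = -14$
$c = -14$
$\frac{c}{1218} - \frac{2226}{3744} = - \frac{14}{1218} - \frac{2226}{3744} = \left(-14\right) \frac{1}{1218} - \frac{371}{624} = - \frac{1}{87} - \frac{371}{624} = - \frac{10967}{18096}$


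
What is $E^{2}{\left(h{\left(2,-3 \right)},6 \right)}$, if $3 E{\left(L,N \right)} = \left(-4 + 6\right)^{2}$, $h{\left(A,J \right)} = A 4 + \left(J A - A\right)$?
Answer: $\frac{16}{9} \approx 1.7778$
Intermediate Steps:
$h{\left(A,J \right)} = 3 A + A J$ ($h{\left(A,J \right)} = 4 A + \left(A J - A\right) = 4 A + \left(- A + A J\right) = 3 A + A J$)
$E{\left(L,N \right)} = \frac{4}{3}$ ($E{\left(L,N \right)} = \frac{\left(-4 + 6\right)^{2}}{3} = \frac{2^{2}}{3} = \frac{1}{3} \cdot 4 = \frac{4}{3}$)
$E^{2}{\left(h{\left(2,-3 \right)},6 \right)} = \left(\frac{4}{3}\right)^{2} = \frac{16}{9}$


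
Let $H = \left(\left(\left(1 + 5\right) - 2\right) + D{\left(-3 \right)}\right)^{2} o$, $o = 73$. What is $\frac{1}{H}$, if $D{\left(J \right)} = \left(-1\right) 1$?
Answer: $\frac{1}{657} \approx 0.0015221$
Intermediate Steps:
$D{\left(J \right)} = -1$
$H = 657$ ($H = \left(\left(\left(1 + 5\right) - 2\right) - 1\right)^{2} \cdot 73 = \left(\left(6 - 2\right) - 1\right)^{2} \cdot 73 = \left(4 - 1\right)^{2} \cdot 73 = 3^{2} \cdot 73 = 9 \cdot 73 = 657$)
$\frac{1}{H} = \frac{1}{657}$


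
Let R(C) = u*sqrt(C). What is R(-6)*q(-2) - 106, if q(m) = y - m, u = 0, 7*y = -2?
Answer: -106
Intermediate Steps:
y = -2/7 (y = (1/7)*(-2) = -2/7 ≈ -0.28571)
q(m) = -2/7 - m
R(C) = 0 (R(C) = 0*sqrt(C) = 0)
R(-6)*q(-2) - 106 = 0*(-2/7 - 1*(-2)) - 106 = 0*(-2/7 + 2) - 106 = 0*(12/7) - 106 = 0 - 106 = -106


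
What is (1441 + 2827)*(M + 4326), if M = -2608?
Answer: 7332424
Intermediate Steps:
(1441 + 2827)*(M + 4326) = (1441 + 2827)*(-2608 + 4326) = 4268*1718 = 7332424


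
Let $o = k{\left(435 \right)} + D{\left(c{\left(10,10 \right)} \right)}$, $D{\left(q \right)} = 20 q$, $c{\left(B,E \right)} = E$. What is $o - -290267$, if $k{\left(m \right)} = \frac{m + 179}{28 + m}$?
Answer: $\frac{134486835}{463} \approx 2.9047 \cdot 10^{5}$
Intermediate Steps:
$k{\left(m \right)} = \frac{179 + m}{28 + m}$
$o = \frac{93214}{463}$ ($o = \frac{179 + 435}{28 + 435} + 20 \cdot 10 = \frac{1}{463} \cdot 614 + 200 = \frac{614}{463} + 200 = \frac{93214}{463} \approx 201.33$)
$o - -290267 = \frac{93214}{463} - -290267 = \frac{93214}{463} + 290267 = \frac{134486835}{463}$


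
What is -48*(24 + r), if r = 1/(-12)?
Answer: -1148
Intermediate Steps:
r = -1/12 ≈ -0.083333
-48*(24 + r) = -48*(24 - 1/12) = -48*287/12 = -1148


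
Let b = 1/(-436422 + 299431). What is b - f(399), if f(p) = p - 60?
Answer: -46439950/136991 ≈ -339.00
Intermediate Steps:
b = -1/136991 (b = 1/(-136991) = -1/136991 ≈ -7.2997e-6)
f(p) = -60 + p
b - f(399) = -1/136991 - (-60 + 399) = -1/136991 - 1*339 = -1/136991 - 339 = -46439950/136991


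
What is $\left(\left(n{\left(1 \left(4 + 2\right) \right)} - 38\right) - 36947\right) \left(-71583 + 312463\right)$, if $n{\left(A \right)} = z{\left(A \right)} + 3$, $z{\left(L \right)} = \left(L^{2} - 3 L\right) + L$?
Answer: $-8902443040$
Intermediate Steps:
$z{\left(L \right)} = L^{2} - 2 L$
$n{\left(A \right)} = 3 + A \left(-2 + A\right)$ ($n{\left(A \right)} = A \left(-2 + A\right) + 3 = 3 + A \left(-2 + A\right)$)
$\left(\left(n{\left(1 \left(4 + 2\right) \right)} - 38\right) - 36947\right) \left(-71583 + 312463\right) = \left(\left(\left(3 + 1 \left(4 + 2\right) \left(-2 + 1 \left(4 + 2\right)\right)\right) - 38\right) - 36947\right) \left(-71583 + 312463\right) = \left(\left(\left(3 + 1 \cdot 6 \left(-2 + 1 \cdot 6\right)\right) - 38\right) - 36947\right) 240880 = \left(\left(\left(3 + 6 \left(-2 + 6\right)\right) - 38\right) - 36947\right) 240880 = \left(\left(\left(3 + 6 \cdot 4\right) - 38\right) - 36947\right) 240880 = \left(\left(\left(3 + 24\right) - 38\right) - 36947\right) 240880 = \left(\left(27 - 38\right) - 36947\right) 240880 = \left(-11 - 36947\right) 240880 = \left(-36958\right) 240880 = -8902443040$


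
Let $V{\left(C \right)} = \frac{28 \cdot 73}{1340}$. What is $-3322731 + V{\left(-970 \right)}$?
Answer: $- \frac{1113114374}{335} \approx -3.3227 \cdot 10^{6}$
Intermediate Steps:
$V{\left(C \right)} = \frac{511}{335}$ ($V{\left(C \right)} = 2044 \cdot \frac{1}{1340} = \frac{511}{335}$)
$-3322731 + V{\left(-970 \right)} = -3322731 + \frac{511}{335} = - \frac{1113114374}{335}$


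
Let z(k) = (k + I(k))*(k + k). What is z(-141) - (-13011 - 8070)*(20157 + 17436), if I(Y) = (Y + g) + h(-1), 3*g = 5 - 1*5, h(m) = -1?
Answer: 792577839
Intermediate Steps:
g = 0 (g = (5 - 1*5)/3 = (5 - 5)/3 = (⅓)*0 = 0)
I(Y) = -1 + Y (I(Y) = (Y + 0) - 1 = Y - 1 = -1 + Y)
z(k) = 2*k*(-1 + 2*k) (z(k) = (k + (-1 + k))*(k + k) = (-1 + 2*k)*(2*k) = 2*k*(-1 + 2*k))
z(-141) - (-13011 - 8070)*(20157 + 17436) = 2*(-141)*(-1 + 2*(-141)) - (-13011 - 8070)*(20157 + 17436) = 2*(-141)*(-1 - 282) - (-21081)*37593 = 2*(-141)*(-283) - 1*(-792498033) = 79806 + 792498033 = 792577839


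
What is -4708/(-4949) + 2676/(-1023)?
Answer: -2809080/1687609 ≈ -1.6645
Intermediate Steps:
-4708/(-4949) + 2676/(-1023) = -4708*(-1/4949) + 2676*(-1/1023) = 4708/4949 - 892/341 = -2809080/1687609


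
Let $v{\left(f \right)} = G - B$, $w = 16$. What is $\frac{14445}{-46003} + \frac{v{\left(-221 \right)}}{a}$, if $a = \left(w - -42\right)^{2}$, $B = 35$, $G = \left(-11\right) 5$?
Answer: $- \frac{26366625}{77377046} \approx -0.34075$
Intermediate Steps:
$G = -55$
$a = 3364$ ($a = \left(16 - -42\right)^{2} = \left(16 + 42\right)^{2} = 58^{2} = 3364$)
$v{\left(f \right)} = -90$ ($v{\left(f \right)} = -55 - 35 = -90$)
$\frac{14445}{-46003} + \frac{v{\left(-221 \right)}}{a} = \frac{14445}{-46003} - \frac{90}{3364} = 14445 \left(- \frac{1}{46003}\right) - \frac{45}{1682} = - \frac{14445}{46003} - \frac{45}{1682} = - \frac{26366625}{77377046}$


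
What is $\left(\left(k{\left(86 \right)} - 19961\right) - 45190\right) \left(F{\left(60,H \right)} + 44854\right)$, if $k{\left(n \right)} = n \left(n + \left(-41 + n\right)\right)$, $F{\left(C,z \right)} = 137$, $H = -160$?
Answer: $-2424340035$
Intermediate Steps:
$k{\left(n \right)} = n \left(-41 + 2 n\right)$
$\left(\left(k{\left(86 \right)} - 19961\right) - 45190\right) \left(F{\left(60,H \right)} + 44854\right) = \left(\left(86 \left(-41 + 2 \cdot 86\right) - 19961\right) - 45190\right) \left(137 + 44854\right) = \left(\left(86 \left(-41 + 172\right) - 19961\right) - 45190\right) 44991 = \left(\left(86 \cdot 131 - 19961\right) - 45190\right) 44991 = \left(\left(11266 - 19961\right) - 45190\right) 44991 = \left(-8695 - 45190\right) 44991 = \left(-53885\right) 44991 = -2424340035$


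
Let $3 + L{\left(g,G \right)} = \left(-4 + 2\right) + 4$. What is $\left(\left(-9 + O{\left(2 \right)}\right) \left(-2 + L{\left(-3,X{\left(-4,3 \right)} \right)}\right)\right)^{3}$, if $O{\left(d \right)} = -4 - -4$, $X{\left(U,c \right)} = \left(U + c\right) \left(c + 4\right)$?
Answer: $19683$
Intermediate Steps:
$X{\left(U,c \right)} = \left(4 + c\right) \left(U + c\right)$ ($X{\left(U,c \right)} = \left(U + c\right) \left(4 + c\right) = \left(4 + c\right) \left(U + c\right)$)
$L{\left(g,G \right)} = -1$ ($L{\left(g,G \right)} = -3 + \left(\left(-4 + 2\right) + 4\right) = -3 + \left(-2 + 4\right) = -3 + 2 = -1$)
$O{\left(d \right)} = 0$ ($O{\left(d \right)} = -4 + 4 = 0$)
$\left(\left(-9 + O{\left(2 \right)}\right) \left(-2 + L{\left(-3,X{\left(-4,3 \right)} \right)}\right)\right)^{3} = \left(\left(-9 + 0\right) \left(-2 - 1\right)\right)^{3} = \left(\left(-9\right) \left(-3\right)\right)^{3} = 27^{3} = 19683$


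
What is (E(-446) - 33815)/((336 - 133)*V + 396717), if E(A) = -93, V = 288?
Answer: -33908/455181 ≈ -0.074493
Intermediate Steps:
(E(-446) - 33815)/((336 - 133)*V + 396717) = (-93 - 33815)/((336 - 133)*288 + 396717) = -33908/(203*288 + 396717) = -33908/(58464 + 396717) = -33908/455181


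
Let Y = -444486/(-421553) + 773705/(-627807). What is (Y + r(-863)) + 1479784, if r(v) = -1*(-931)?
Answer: 20625104651089058/13929153909 ≈ 1.4807e+6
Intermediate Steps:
r(v) = 931
Y = -2479275877/13929153909 (Y = -444486*(-1/421553) + 773705*(-1/627807) = 23394/22187 - 773705/627807 = -2479275877/13929153909 ≈ -0.17799)
(Y + r(-863)) + 1479784 = (-2479275877/13929153909 + 931) + 1479784 = 12965563013402/13929153909 + 1479784 = 20625104651089058/13929153909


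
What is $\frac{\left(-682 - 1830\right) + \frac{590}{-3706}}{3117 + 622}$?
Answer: $- \frac{4655031}{6928367} \approx -0.67188$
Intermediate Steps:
$\frac{\left(-682 - 1830\right) + \frac{590}{-3706}}{3117 + 622} = \frac{\left(-682 - 1830\right) + 590 \left(- \frac{1}{3706}\right)}{3739} = \left(-2512 - \frac{295}{1853}\right) \frac{1}{3739} = \left(- \frac{4655031}{1853}\right) \frac{1}{3739} = - \frac{4655031}{6928367}$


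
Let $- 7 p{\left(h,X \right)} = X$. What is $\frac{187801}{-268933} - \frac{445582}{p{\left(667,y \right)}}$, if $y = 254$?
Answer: $\frac{419387113294}{34154491} \approx 12279.0$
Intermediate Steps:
$p{\left(h,X \right)} = - \frac{X}{7}$
$\frac{187801}{-268933} - \frac{445582}{p{\left(667,y \right)}} = \frac{187801}{-268933} - \frac{445582}{\left(- \frac{1}{7}\right) 254} = 187801 \left(- \frac{1}{268933}\right) - \frac{445582}{- \frac{254}{7}} = - \frac{187801}{268933} - - \frac{1559537}{127} = - \frac{187801}{268933} + \frac{1559537}{127} = \frac{419387113294}{34154491}$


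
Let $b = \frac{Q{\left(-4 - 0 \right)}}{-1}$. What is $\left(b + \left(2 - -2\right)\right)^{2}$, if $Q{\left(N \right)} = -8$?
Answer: $144$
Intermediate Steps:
$b = 8$ ($b = - \frac{8}{-1} = \left(-8\right) \left(-1\right) = 8$)
$\left(b + \left(2 - -2\right)\right)^{2} = \left(8 + \left(2 - -2\right)\right)^{2} = \left(8 + \left(2 + 2\right)\right)^{2} = \left(8 + 4\right)^{2} = 12^{2} = 144$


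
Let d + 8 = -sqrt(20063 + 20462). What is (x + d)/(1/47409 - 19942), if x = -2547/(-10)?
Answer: -116958003/9454302770 + 237045*sqrt(1621)/945430277 ≈ -0.0022762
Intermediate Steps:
x = 2547/10 (x = -2547*(-1)/10 = -849*(-3/10) = 2547/10 ≈ 254.70)
d = -8 - 5*sqrt(1621) (d = -8 - sqrt(20063 + 20462) = -8 - sqrt(40525) = -8 - 5*sqrt(1621) ≈ -209.31)
(x + d)/(1/47409 - 19942) = (2547/10 + (-8 - 5*sqrt(1621)))/(1/47409 - 19942) = (2467/10 - 5*sqrt(1621))/(1/47409 - 19942) = (2467/10 - 5*sqrt(1621))/(-945430277/47409) = (2467/10 - 5*sqrt(1621))*(-47409/945430277) = -116958003/9454302770 + 237045*sqrt(1621)/945430277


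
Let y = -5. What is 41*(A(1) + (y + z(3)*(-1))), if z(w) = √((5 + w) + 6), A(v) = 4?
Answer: -41 - 41*√14 ≈ -194.41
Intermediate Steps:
z(w) = √(11 + w)
41*(A(1) + (y + z(3)*(-1))) = 41*(4 + (-5 + √(11 + 3)*(-1))) = 41*(4 + (-5 + √14*(-1))) = 41*(4 + (-5 - √14)) = 41*(-1 - √14) = -41 - 41*√14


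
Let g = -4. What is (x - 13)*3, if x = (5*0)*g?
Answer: -39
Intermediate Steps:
x = 0 (x = (5*0)*(-4) = 0*(-4) = 0)
(x - 13)*3 = (0 - 13)*3 = -13*3 = -39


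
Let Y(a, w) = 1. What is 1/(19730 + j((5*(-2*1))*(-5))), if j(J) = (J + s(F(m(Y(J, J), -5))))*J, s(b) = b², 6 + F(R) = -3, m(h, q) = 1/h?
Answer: 1/26280 ≈ 3.8052e-5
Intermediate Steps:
F(R) = -9 (F(R) = -6 - 3 = -9)
j(J) = J*(81 + J) (j(J) = (J + (-9)²)*J = (J + 81)*J = (81 + J)*J = J*(81 + J))
1/(19730 + j((5*(-2*1))*(-5))) = 1/(19730 + ((5*(-2*1))*(-5))*(81 + (5*(-2*1))*(-5))) = 1/(19730 + ((5*(-2))*(-5))*(81 + (5*(-2))*(-5))) = 1/(19730 + (-10*(-5))*(81 - 10*(-5))) = 1/(19730 + 50*(81 + 50)) = 1/(19730 + 50*131) = 1/(19730 + 6550) = 1/26280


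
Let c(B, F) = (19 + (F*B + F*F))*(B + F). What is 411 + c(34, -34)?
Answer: 411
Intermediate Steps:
c(B, F) = (B + F)*(19 + F**2 + B*F) (c(B, F) = (19 + (B*F + F**2))*(B + F) = (19 + (F**2 + B*F))*(B + F) = (19 + F**2 + B*F)*(B + F) = (B + F)*(19 + F**2 + B*F))
411 + c(34, -34) = 411 + ((-34)**3 + 19*34 + 19*(-34) - 34*34**2 + 2*34*(-34)**2) = 411 + (-39304 + 646 - 646 - 34*1156 + 2*34*1156) = 411 + (-39304 + 646 - 646 - 39304 + 78608) = 411 + 0 = 411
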